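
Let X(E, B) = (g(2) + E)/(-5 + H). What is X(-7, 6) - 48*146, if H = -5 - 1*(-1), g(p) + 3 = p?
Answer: -63064/9 ≈ -7007.1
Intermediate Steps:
g(p) = -3 + p
H = -4 (H = -5 + 1 = -4)
X(E, B) = ⅑ - E/9 (X(E, B) = ((-3 + 2) + E)/(-5 - 4) = (-1 + E)/(-9) = (-1 + E)*(-⅑) = ⅑ - E/9)
X(-7, 6) - 48*146 = (⅑ - ⅑*(-7)) - 48*146 = (⅑ + 7/9) - 7008 = 8/9 - 7008 = -63064/9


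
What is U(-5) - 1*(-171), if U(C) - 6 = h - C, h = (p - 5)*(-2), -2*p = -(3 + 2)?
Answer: 187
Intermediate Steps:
p = 5/2 (p = -(-1)*(3 + 2)/2 = -(-1)*5/2 = -½*(-5) = 5/2 ≈ 2.5000)
h = 5 (h = (5/2 - 5)*(-2) = -5/2*(-2) = 5)
U(C) = 11 - C (U(C) = 6 + (5 - C) = 11 - C)
U(-5) - 1*(-171) = (11 - 1*(-5)) - 1*(-171) = (11 + 5) + 171 = 16 + 171 = 187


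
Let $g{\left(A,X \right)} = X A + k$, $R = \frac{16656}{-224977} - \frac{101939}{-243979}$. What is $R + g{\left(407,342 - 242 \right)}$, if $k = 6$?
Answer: $\frac{2234357511955177}{54889663483} \approx 40706.0$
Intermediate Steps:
$R = \frac{18870216179}{54889663483}$ ($R = 16656 \left(- \frac{1}{224977}\right) - - \frac{101939}{243979} = - \frac{16656}{224977} + \frac{101939}{243979} = \frac{18870216179}{54889663483} \approx 0.34378$)
$g{\left(A,X \right)} = 6 + A X$ ($g{\left(A,X \right)} = X A + 6 = A X + 6 = 6 + A X$)
$R + g{\left(407,342 - 242 \right)} = \frac{18870216179}{54889663483} + \left(6 + 407 \left(342 - 242\right)\right) = \frac{18870216179}{54889663483} + \left(6 + 407 \cdot 100\right) = \frac{18870216179}{54889663483} + \left(6 + 40700\right) = \frac{18870216179}{54889663483} + 40706 = \frac{2234357511955177}{54889663483}$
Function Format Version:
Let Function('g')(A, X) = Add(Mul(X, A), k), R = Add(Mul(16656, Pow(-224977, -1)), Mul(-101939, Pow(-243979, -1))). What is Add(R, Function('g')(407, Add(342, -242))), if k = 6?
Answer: Rational(2234357511955177, 54889663483) ≈ 40706.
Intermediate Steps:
R = Rational(18870216179, 54889663483) (R = Add(Mul(16656, Rational(-1, 224977)), Mul(-101939, Rational(-1, 243979))) = Add(Rational(-16656, 224977), Rational(101939, 243979)) = Rational(18870216179, 54889663483) ≈ 0.34378)
Function('g')(A, X) = Add(6, Mul(A, X)) (Function('g')(A, X) = Add(Mul(X, A), 6) = Add(Mul(A, X), 6) = Add(6, Mul(A, X)))
Add(R, Function('g')(407, Add(342, -242))) = Add(Rational(18870216179, 54889663483), Add(6, Mul(407, Add(342, -242)))) = Add(Rational(18870216179, 54889663483), Add(6, Mul(407, 100))) = Add(Rational(18870216179, 54889663483), Add(6, 40700)) = Add(Rational(18870216179, 54889663483), 40706) = Rational(2234357511955177, 54889663483)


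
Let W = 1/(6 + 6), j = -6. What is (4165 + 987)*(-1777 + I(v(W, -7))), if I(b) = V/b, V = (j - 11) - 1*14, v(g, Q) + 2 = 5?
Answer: -27625024/3 ≈ -9.2083e+6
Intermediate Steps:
W = 1/12 ≈ 0.083333
v(g, Q) = 3 (v(g, Q) = -2 + 5 = 3)
V = -31 (V = (-6 - 11) - 1*14 = -17 - 14 = -31)
I(b) = -31/b
(4165 + 987)*(-1777 + I(v(W, -7))) = (4165 + 987)*(-1777 - 31/3) = 5152*(-1777 - 31*1/3) = 5152*(-1777 - 31/3) = 5152*(-5362/3) = -27625024/3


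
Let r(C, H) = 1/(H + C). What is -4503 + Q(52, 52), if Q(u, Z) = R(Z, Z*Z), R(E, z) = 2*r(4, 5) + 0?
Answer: -40525/9 ≈ -4502.8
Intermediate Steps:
r(C, H) = 1/(C + H)
R(E, z) = 2/9 (R(E, z) = 2/(4 + 5) + 0 = 2/9 + 0 = 2/9)
Q(u, Z) = 2/9
-4503 + Q(52, 52) = -4503 + 2/9 = -40525/9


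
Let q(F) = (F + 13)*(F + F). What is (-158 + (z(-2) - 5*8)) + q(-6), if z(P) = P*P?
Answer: -278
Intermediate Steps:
q(F) = 2*F*(13 + F) (q(F) = (13 + F)*(2*F) = 2*F*(13 + F))
z(P) = P**2
(-158 + (z(-2) - 5*8)) + q(-6) = (-158 + ((-2)**2 - 5*8)) + 2*(-6)*(13 - 6) = (-158 + (4 - 40)) + 2*(-6)*7 = (-158 - 36) - 84 = -194 - 84 = -278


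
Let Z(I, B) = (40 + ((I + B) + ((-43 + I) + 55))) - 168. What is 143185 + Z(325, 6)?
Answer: 143725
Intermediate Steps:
Z(I, B) = -116 + B + 2*I (Z(I, B) = (40 + ((B + I) + (12 + I))) - 168 = (40 + (12 + B + 2*I)) - 168 = (52 + B + 2*I) - 168 = -116 + B + 2*I)
143185 + Z(325, 6) = 143185 + (-116 + 6 + 2*325) = 143185 + (-116 + 6 + 650) = 143185 + 540 = 143725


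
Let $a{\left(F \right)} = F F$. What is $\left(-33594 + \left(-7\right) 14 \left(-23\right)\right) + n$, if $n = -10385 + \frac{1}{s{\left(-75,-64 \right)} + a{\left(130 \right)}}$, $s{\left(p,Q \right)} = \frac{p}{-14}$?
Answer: $- \frac{9875264361}{236675} \approx -41725.0$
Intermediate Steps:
$a{\left(F \right)} = F^{2}$
$s{\left(p,Q \right)} = - \frac{p}{14}$ ($s{\left(p,Q \right)} = p \left(- \frac{1}{14}\right) = - \frac{p}{14}$)
$n = - \frac{2457869861}{236675}$ ($n = -10385 + \frac{1}{\left(- \frac{1}{14}\right) \left(-75\right) + 130^{2}} = -10385 + \frac{1}{\frac{75}{14} + 16900} = -10385 + \frac{1}{\frac{236675}{14}} = -10385 + \frac{14}{236675} = - \frac{2457869861}{236675} \approx -10385.0$)
$\left(-33594 + \left(-7\right) 14 \left(-23\right)\right) + n = \left(-33594 + \left(-7\right) 14 \left(-23\right)\right) - \frac{2457869861}{236675} = \left(-33594 - -2254\right) - \frac{2457869861}{236675} = \left(-33594 + 2254\right) - \frac{2457869861}{236675} = -31340 - \frac{2457869861}{236675} = - \frac{9875264361}{236675}$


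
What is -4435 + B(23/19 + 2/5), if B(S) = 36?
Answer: -4399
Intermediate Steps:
-4435 + B(23/19 + 2/5) = -4435 + 36 = -4399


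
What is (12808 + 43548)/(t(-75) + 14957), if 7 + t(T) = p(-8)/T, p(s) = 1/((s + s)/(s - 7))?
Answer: 4508480/1195999 ≈ 3.7696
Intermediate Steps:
p(s) = (-7 + s)/(2*s) (p(s) = 1/((2*s)/(-7 + s)) = 1/(2*s/(-7 + s)) = (-7 + s)/(2*s))
t(T) = -7 + 15/(16*T) (t(T) = -7 + ((1/2)*(-7 - 8)/(-8))/T = -7 + ((1/2)*(-1/8)*(-15))/T = -7 + 15/(16*T))
(12808 + 43548)/(t(-75) + 14957) = (12808 + 43548)/((-7 + (15/16)/(-75)) + 14957) = 56356/((-7 + (15/16)*(-1/75)) + 14957) = 56356/((-7 - 1/80) + 14957) = 56356/(-561/80 + 14957) = 56356/(1195999/80) = 56356*(80/1195999) = 4508480/1195999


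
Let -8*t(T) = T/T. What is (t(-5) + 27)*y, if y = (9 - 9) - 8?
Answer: -215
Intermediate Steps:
y = -8 (y = 0 - 8 = -8)
t(T) = -⅛ (t(T) = -T/(8*T) = -⅛*1 = -⅛)
(t(-5) + 27)*y = (-⅛ + 27)*(-8) = (215/8)*(-8) = -215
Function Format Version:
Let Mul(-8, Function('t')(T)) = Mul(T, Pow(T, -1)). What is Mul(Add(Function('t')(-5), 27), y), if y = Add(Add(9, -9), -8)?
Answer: -215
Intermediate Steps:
y = -8 (y = Add(0, -8) = -8)
Function('t')(T) = Rational(-1, 8) (Function('t')(T) = Mul(Rational(-1, 8), Mul(T, Pow(T, -1))) = Mul(Rational(-1, 8), 1) = Rational(-1, 8))
Mul(Add(Function('t')(-5), 27), y) = Mul(Add(Rational(-1, 8), 27), -8) = Mul(Rational(215, 8), -8) = -215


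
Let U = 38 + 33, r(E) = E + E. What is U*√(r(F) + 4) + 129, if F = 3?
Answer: 129 + 71*√10 ≈ 353.52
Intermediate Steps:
r(E) = 2*E
U = 71
U*√(r(F) + 4) + 129 = 71*√(2*3 + 4) + 129 = 71*√(6 + 4) + 129 = 71*√10 + 129 = 129 + 71*√10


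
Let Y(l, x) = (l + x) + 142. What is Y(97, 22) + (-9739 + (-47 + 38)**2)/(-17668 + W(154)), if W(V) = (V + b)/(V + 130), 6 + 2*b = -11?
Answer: 2624655457/10035133 ≈ 261.55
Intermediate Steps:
b = -17/2 (b = -3 + (1/2)*(-11) = -3 - 11/2 = -17/2 ≈ -8.5000)
Y(l, x) = 142 + l + x
W(V) = (-17/2 + V)/(130 + V) (W(V) = (V - 17/2)/(V + 130) = (-17/2 + V)/(130 + V))
Y(97, 22) + (-9739 + (-47 + 38)**2)/(-17668 + W(154)) = (142 + 97 + 22) + (-9739 + (-47 + 38)**2)/(-17668 + (-17/2 + 154)/(130 + 154)) = 261 + (-9739 + (-9)**2)/(-17668 + (291/2)/284) = 261 + (-9739 + 81)/(-17668 + (1/284)*(291/2)) = 261 - 9658/(-17668 + 291/568) = 261 - 9658/(-10035133/568) = 261 - 9658*(-568/10035133) = 261 + 5485744/10035133 = 2624655457/10035133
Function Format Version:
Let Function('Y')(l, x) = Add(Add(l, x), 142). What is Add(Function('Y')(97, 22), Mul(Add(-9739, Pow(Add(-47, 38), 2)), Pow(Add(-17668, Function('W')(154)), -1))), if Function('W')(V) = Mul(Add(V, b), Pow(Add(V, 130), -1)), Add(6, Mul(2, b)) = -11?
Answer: Rational(2624655457, 10035133) ≈ 261.55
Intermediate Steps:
b = Rational(-17, 2) (b = Add(-3, Mul(Rational(1, 2), -11)) = Add(-3, Rational(-11, 2)) = Rational(-17, 2) ≈ -8.5000)
Function('Y')(l, x) = Add(142, l, x)
Function('W')(V) = Mul(Pow(Add(130, V), -1), Add(Rational(-17, 2), V)) (Function('W')(V) = Mul(Add(V, Rational(-17, 2)), Pow(Add(V, 130), -1)) = Mul(Add(Rational(-17, 2), V), Pow(Add(130, V), -1)) = Mul(Pow(Add(130, V), -1), Add(Rational(-17, 2), V)))
Add(Function('Y')(97, 22), Mul(Add(-9739, Pow(Add(-47, 38), 2)), Pow(Add(-17668, Function('W')(154)), -1))) = Add(Add(142, 97, 22), Mul(Add(-9739, Pow(Add(-47, 38), 2)), Pow(Add(-17668, Mul(Pow(Add(130, 154), -1), Add(Rational(-17, 2), 154))), -1))) = Add(261, Mul(Add(-9739, Pow(-9, 2)), Pow(Add(-17668, Mul(Pow(284, -1), Rational(291, 2))), -1))) = Add(261, Mul(Add(-9739, 81), Pow(Add(-17668, Mul(Rational(1, 284), Rational(291, 2))), -1))) = Add(261, Mul(-9658, Pow(Add(-17668, Rational(291, 568)), -1))) = Add(261, Mul(-9658, Pow(Rational(-10035133, 568), -1))) = Add(261, Mul(-9658, Rational(-568, 10035133))) = Add(261, Rational(5485744, 10035133)) = Rational(2624655457, 10035133)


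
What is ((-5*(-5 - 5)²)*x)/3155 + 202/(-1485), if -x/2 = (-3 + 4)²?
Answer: 169538/937035 ≈ 0.18093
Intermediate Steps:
x = -2 (x = -2*(-3 + 4)² = -2*1² = -2*1 = -2)
((-5*(-5 - 5)²)*x)/3155 + 202/(-1485) = (-5*(-5 - 5)²*(-2))/3155 + 202/(-1485) = (-5*(-10)²*(-2))*(1/3155) + 202*(-1/1485) = (-5*100*(-2))*(1/3155) - 202/1485 = -500*(-2)*(1/3155) - 202/1485 = 1000*(1/3155) - 202/1485 = 200/631 - 202/1485 = 169538/937035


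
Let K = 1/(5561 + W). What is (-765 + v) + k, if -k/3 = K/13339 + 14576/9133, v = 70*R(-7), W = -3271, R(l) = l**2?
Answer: 742144503126871/278979449230 ≈ 2660.2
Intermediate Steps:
K = 1/2290 (K = 1/(5561 - 3271) = 1/2290 ≈ 0.00043668)
v = 3430 (v = 70*(-7)**2 = 70*49 = 3430)
k = -1335729071079/278979449230 (k = -3*((1/2290)/13339 + 14576/9133) = -3*((1/2290)*(1/13339) + 14576*(1/9133)) = -3*(1/30546310 + 14576/9133) = -3*445243023693/278979449230 = -1335729071079/278979449230 ≈ -4.7879)
(-765 + v) + k = (-765 + 3430) - 1335729071079/278979449230 = 2665 - 1335729071079/278979449230 = 742144503126871/278979449230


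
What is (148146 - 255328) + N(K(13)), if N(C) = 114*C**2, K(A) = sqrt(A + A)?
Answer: -104218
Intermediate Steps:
K(A) = sqrt(2)*sqrt(A) (K(A) = sqrt(2*A) = sqrt(2)*sqrt(A))
(148146 - 255328) + N(K(13)) = (148146 - 255328) + 114*(sqrt(2)*sqrt(13))**2 = -107182 + 114*(sqrt(26))**2 = -107182 + 114*26 = -107182 + 2964 = -104218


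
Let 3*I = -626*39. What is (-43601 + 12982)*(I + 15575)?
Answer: -227713503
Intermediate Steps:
I = -8138 (I = (-626*39)/3 = (1/3)*(-24414) = -8138)
(-43601 + 12982)*(I + 15575) = (-43601 + 12982)*(-8138 + 15575) = -30619*7437 = -227713503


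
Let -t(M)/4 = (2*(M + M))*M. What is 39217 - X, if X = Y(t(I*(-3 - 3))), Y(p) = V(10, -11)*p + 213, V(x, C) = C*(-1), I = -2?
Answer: 64348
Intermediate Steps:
V(x, C) = -C
t(M) = -16*M² (t(M) = -4*2*(M + M)*M = -4*2*(2*M)*M = -4*4*M*M = -16*M²)
Y(p) = 213 + 11*p (Y(p) = (-1*(-11))*p + 213 = 11*p + 213 = 213 + 11*p)
X = -25131 (X = 213 + 11*(-16*4*(-3 - 3)²) = 213 + 11*(-16*(-2*(-6))²) = 213 + 11*(-16*12²) = 213 + 11*(-16*144) = 213 + 11*(-2304) = 213 - 25344 = -25131)
39217 - X = 39217 - 1*(-25131) = 39217 + 25131 = 64348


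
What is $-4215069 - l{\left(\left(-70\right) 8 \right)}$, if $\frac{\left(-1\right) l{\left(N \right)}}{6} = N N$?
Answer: $-2333469$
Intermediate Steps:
$l{\left(N \right)} = - 6 N^{2}$ ($l{\left(N \right)} = - 6 N N = - 6 N^{2}$)
$-4215069 - l{\left(\left(-70\right) 8 \right)} = -4215069 - - 6 \left(\left(-70\right) 8\right)^{2} = -4215069 - - 6 \left(-560\right)^{2} = -4215069 - \left(-6\right) 313600 = -4215069 - -1881600 = -4215069 + 1881600 = -2333469$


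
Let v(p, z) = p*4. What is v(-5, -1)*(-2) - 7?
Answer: 33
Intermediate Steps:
v(p, z) = 4*p
v(-5, -1)*(-2) - 7 = (4*(-5))*(-2) - 7 = -20*(-2) - 7 = 40 - 7 = 33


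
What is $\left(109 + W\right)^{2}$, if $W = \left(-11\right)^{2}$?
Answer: $52900$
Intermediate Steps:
$W = 121$
$\left(109 + W\right)^{2} = \left(109 + 121\right)^{2} = 230^{2} = 52900$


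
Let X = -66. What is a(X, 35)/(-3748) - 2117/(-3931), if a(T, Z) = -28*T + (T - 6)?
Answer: 238265/3683347 ≈ 0.064687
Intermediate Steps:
a(T, Z) = -6 - 27*T (a(T, Z) = -28*T + (-6 + T) = -6 - 27*T)
a(X, 35)/(-3748) - 2117/(-3931) = (-6 - 27*(-66))/(-3748) - 2117/(-3931) = (-6 + 1782)*(-1/3748) - 2117*(-1/3931) = 1776*(-1/3748) + 2117/3931 = -444/937 + 2117/3931 = 238265/3683347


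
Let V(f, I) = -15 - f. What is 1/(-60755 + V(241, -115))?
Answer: -1/61011 ≈ -1.6390e-5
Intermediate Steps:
1/(-60755 + V(241, -115)) = 1/(-60755 + (-15 - 1*241)) = 1/(-60755 + (-15 - 241)) = 1/(-60755 - 256) = 1/(-61011) = -1/61011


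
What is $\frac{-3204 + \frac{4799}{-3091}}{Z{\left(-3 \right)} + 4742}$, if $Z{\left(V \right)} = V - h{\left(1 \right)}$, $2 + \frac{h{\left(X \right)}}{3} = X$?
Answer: $- \frac{9908363}{14657522} \approx -0.67599$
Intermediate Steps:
$h{\left(X \right)} = -6 + 3 X$
$Z{\left(V \right)} = 3 + V$ ($Z{\left(V \right)} = V - \left(-6 + 3 \cdot 1\right) = V - \left(-6 + 3\right) = V - -3 = V + 3 = 3 + V$)
$\frac{-3204 + \frac{4799}{-3091}}{Z{\left(-3 \right)} + 4742} = \frac{-3204 + \frac{4799}{-3091}}{\left(3 - 3\right) + 4742} = \frac{-3204 + 4799 \left(- \frac{1}{3091}\right)}{0 + 4742} = \frac{-3204 - \frac{4799}{3091}}{4742} = \left(- \frac{9908363}{3091}\right) \frac{1}{4742} = - \frac{9908363}{14657522}$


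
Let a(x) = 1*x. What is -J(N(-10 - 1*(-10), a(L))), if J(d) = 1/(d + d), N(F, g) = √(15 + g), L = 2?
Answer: -√17/34 ≈ -0.12127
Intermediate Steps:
a(x) = x
J(d) = 1/(2*d)
-J(N(-10 - 1*(-10), a(L))) = -1/(2*(√(15 + 2))) = -1/(2*(√17)) = -√17/17/2 = -√17/34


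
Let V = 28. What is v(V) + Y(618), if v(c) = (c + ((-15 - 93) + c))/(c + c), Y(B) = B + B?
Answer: 17291/14 ≈ 1235.1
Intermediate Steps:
Y(B) = 2*B
v(c) = (-108 + 2*c)/(2*c) (v(c) = (c + (-108 + c))/((2*c)) = (-108 + 2*c)*(1/(2*c)) = (-108 + 2*c)/(2*c))
v(V) + Y(618) = (-54 + 28)/28 + 2*618 = (1/28)*(-26) + 1236 = -13/14 + 1236 = 17291/14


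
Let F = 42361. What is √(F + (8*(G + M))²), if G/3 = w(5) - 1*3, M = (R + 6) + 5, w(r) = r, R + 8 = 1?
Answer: √48761 ≈ 220.82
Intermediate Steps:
R = -7 (R = -8 + 1 = -7)
M = 4 (M = (-7 + 6) + 5 = -1 + 5 = 4)
G = 6 (G = 3*(5 - 1*3) = 3*(5 - 3) = 3*2 = 6)
√(F + (8*(G + M))²) = √(42361 + (8*(6 + 4))²) = √(42361 + (8*10)²) = √(42361 + 80²) = √(42361 + 6400) = √48761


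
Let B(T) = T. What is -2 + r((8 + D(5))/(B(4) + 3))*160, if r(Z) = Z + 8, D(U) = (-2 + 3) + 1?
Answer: 10546/7 ≈ 1506.6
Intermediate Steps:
D(U) = 2 (D(U) = 1 + 1 = 2)
r(Z) = 8 + Z
-2 + r((8 + D(5))/(B(4) + 3))*160 = -2 + (8 + (8 + 2)/(4 + 3))*160 = -2 + (8 + 10/7)*160 = -2 + (66/7)*160 = -2 + 10560/7 = 10546/7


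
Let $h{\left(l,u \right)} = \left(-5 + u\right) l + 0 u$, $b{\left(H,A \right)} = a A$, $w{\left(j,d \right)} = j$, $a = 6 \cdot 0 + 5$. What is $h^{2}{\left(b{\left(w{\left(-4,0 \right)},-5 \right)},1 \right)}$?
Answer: $10000$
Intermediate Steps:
$a = 5$ ($a = 0 + 5 = 5$)
$b{\left(H,A \right)} = 5 A$
$h{\left(l,u \right)} = l \left(-5 + u\right)$ ($h{\left(l,u \right)} = l \left(-5 + u\right) + 0 = l \left(-5 + u\right)$)
$h^{2}{\left(b{\left(w{\left(-4,0 \right)},-5 \right)},1 \right)} = \left(5 \left(-5\right) \left(-5 + 1\right)\right)^{2} = \left(\left(-25\right) \left(-4\right)\right)^{2} = 100^{2} = 10000$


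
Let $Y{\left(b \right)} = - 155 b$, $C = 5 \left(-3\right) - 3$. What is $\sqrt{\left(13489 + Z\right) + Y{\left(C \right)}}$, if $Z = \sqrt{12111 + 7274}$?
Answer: $\sqrt{16279 + \sqrt{19385}} \approx 128.13$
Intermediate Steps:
$Z = \sqrt{19385} \approx 139.23$
$C = -18$ ($C = -15 - 3 = -18$)
$\sqrt{\left(13489 + Z\right) + Y{\left(C \right)}} = \sqrt{\left(13489 + \sqrt{19385}\right) - -2790} = \sqrt{\left(13489 + \sqrt{19385}\right) + 2790} = \sqrt{16279 + \sqrt{19385}}$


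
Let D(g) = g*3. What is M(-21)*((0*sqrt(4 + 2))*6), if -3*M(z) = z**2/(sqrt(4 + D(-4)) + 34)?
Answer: 0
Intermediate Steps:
D(g) = 3*g
M(z) = -z**2/(3*(34 + 2*I*sqrt(2))) (M(z) = -z**2/(3*(sqrt(4 + 3*(-4)) + 34)) = -z**2/(3*(sqrt(4 - 12) + 34)) = -z**2/(3*(sqrt(-8) + 34)) = -z**2/(3*(2*I*sqrt(2) + 34)) = -z**2/(3*(34 + 2*I*sqrt(2))))
M(-21)*((0*sqrt(4 + 2))*6) = ((1/1746)*(-21)**2*(-17 + I*sqrt(2)))*((0*sqrt(4 + 2))*6) = ((1/1746)*441*(-17 + I*sqrt(2)))*((0*sqrt(6))*6) = (-833/194 + 49*I*sqrt(2)/194)*(0*6) = (-833/194 + 49*I*sqrt(2)/194)*0 = 0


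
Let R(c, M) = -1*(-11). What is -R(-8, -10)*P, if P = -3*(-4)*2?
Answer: -264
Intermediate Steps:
R(c, M) = 11
P = 24 (P = 12*2 = 24)
-R(-8, -10)*P = -11*24 = -1*264 = -264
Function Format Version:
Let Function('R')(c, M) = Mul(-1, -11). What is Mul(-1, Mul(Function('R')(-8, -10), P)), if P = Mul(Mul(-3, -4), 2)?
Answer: -264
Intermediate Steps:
Function('R')(c, M) = 11
P = 24 (P = Mul(12, 2) = 24)
Mul(-1, Mul(Function('R')(-8, -10), P)) = Mul(-1, Mul(11, 24)) = Mul(-1, 264) = -264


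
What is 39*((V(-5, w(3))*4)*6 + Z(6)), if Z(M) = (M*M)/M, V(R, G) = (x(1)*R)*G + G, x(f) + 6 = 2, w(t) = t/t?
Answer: 19890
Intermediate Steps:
w(t) = 1
x(f) = -4 (x(f) = -6 + 2 = -4)
V(R, G) = G - 4*G*R (V(R, G) = (-4*R)*G + G = -4*G*R + G = G - 4*G*R)
Z(M) = M (Z(M) = M**2/M = M)
39*((V(-5, w(3))*4)*6 + Z(6)) = 39*(((1*(1 - 4*(-5)))*4)*6 + 6) = 39*(((1*(1 + 20))*4)*6 + 6) = 39*(((1*21)*4)*6 + 6) = 39*((21*4)*6 + 6) = 39*(84*6 + 6) = 39*(504 + 6) = 39*510 = 19890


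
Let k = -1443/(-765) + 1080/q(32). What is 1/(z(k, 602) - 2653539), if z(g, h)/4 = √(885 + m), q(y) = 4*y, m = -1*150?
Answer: -126359/335298533941 - 4*√15/1005895601823 ≈ -3.7687e-7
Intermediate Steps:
m = -150
k = 42121/4080 (k = -1443/(-765) + 1080/((4*32)) = -1443*(-1/765) + 1080/128 = 481/255 + 1080*(1/128) = 481/255 + 135/16 = 42121/4080 ≈ 10.324)
z(g, h) = 28*√15 (z(g, h) = 4*√(885 - 150) = 4*√735 = 4*(7*√15) = 28*√15)
1/(z(k, 602) - 2653539) = 1/(28*√15 - 2653539) = 1/(-2653539 + 28*√15)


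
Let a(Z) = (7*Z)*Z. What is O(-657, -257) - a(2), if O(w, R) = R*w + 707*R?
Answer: -12878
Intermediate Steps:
a(Z) = 7*Z**2
O(w, R) = 707*R + R*w
O(-657, -257) - a(2) = -257*(707 - 657) - 7*2**2 = -257*50 - 7*4 = -12850 - 1*28 = -12850 - 28 = -12878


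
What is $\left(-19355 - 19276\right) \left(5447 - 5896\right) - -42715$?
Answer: $17388034$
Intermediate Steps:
$\left(-19355 - 19276\right) \left(5447 - 5896\right) - -42715 = \left(-38631\right) \left(-449\right) + 42715 = 17345319 + 42715 = 17388034$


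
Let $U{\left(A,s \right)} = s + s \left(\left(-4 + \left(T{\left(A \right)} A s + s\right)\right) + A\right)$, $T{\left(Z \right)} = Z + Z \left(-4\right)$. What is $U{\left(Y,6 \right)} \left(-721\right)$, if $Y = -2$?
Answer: $307146$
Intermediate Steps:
$T{\left(Z \right)} = - 3 Z$ ($T{\left(Z \right)} = Z - 4 Z = - 3 Z$)
$U{\left(A,s \right)} = s + s \left(-4 + A + s - 3 s A^{2}\right)$ ($U{\left(A,s \right)} = s + s \left(\left(-4 + \left(- 3 A A s + s\right)\right) + A\right) = s + s \left(\left(-4 + \left(- 3 A^{2} s + s\right)\right) + A\right) = s + s \left(\left(-4 - \left(- s + 3 s A^{2}\right)\right) + A\right) = s + s \left(\left(-4 + s - 3 s A^{2}\right) + A\right) = s + s \left(-4 + A + s - 3 s A^{2}\right)$)
$U{\left(Y,6 \right)} \left(-721\right) = 6 \left(-3 - 2 + 6 - 18 \left(-2\right)^{2}\right) \left(-721\right) = 6 \left(-3 - 2 + 6 - 18 \cdot 4\right) \left(-721\right) = 6 \left(-3 - 2 + 6 - 72\right) \left(-721\right) = 6 \left(-71\right) \left(-721\right) = \left(-426\right) \left(-721\right) = 307146$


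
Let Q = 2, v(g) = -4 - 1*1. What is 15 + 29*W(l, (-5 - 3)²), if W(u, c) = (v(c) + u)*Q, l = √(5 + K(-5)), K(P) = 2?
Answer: -275 + 58*√7 ≈ -121.55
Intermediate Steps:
v(g) = -5 (v(g) = -4 - 1 = -5)
l = √7 (l = √(5 + 2) = √7 ≈ 2.6458)
W(u, c) = -10 + 2*u (W(u, c) = (-5 + u)*2 = -10 + 2*u)
15 + 29*W(l, (-5 - 3)²) = 15 + 29*(-10 + 2*√7) = 15 + (-290 + 58*√7) = -275 + 58*√7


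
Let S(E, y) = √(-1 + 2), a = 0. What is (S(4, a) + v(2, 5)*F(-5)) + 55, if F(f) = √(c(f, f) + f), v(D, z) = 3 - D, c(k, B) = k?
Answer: 56 + I*√10 ≈ 56.0 + 3.1623*I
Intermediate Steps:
S(E, y) = 1 (S(E, y) = √1 = 1)
F(f) = √2*√f (F(f) = √(f + f) = √(2*f) = √2*√f)
(S(4, a) + v(2, 5)*F(-5)) + 55 = (1 + (3 - 1*2)*(√2*√(-5))) + 55 = (1 + (3 - 2)*(√2*(I*√5))) + 55 = (1 + 1*(I*√10)) + 55 = (1 + I*√10) + 55 = 56 + I*√10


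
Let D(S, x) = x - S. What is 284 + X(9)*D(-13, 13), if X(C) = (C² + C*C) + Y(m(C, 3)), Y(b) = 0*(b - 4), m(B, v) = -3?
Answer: 4496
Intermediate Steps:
Y(b) = 0 (Y(b) = 0*(-4 + b) = 0)
X(C) = 2*C² (X(C) = (C² + C*C) + 0 = (C² + C²) + 0 = 2*C² + 0 = 2*C²)
284 + X(9)*D(-13, 13) = 284 + (2*9²)*(13 - 1*(-13)) = 284 + (2*81)*(13 + 13) = 284 + 162*26 = 284 + 4212 = 4496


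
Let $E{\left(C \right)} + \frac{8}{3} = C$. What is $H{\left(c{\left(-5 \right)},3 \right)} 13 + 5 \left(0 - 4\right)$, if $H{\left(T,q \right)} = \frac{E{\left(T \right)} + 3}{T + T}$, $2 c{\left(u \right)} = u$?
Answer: $- \frac{431}{30} \approx -14.367$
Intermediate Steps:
$c{\left(u \right)} = \frac{u}{2}$
$E{\left(C \right)} = - \frac{8}{3} + C$
$H{\left(T,q \right)} = \frac{\frac{1}{3} + T}{2 T}$ ($H{\left(T,q \right)} = \frac{\left(- \frac{8}{3} + T\right) + 3}{T + T} = \frac{\frac{1}{3} + T}{2 T}$)
$H{\left(c{\left(-5 \right)},3 \right)} 13 + 5 \left(0 - 4\right) = \frac{1 + 3 \cdot \frac{1}{2} \left(-5\right)}{6 \cdot \frac{1}{2} \left(-5\right)} 13 + 5 \left(0 - 4\right) = \frac{1 + 3 \left(- \frac{5}{2}\right)}{6 \left(- \frac{5}{2}\right)} 13 + 5 \left(-4\right) = \frac{1}{6} \left(- \frac{2}{5}\right) \left(1 - \frac{15}{2}\right) 13 - 20 = \frac{1}{6} \left(- \frac{2}{5}\right) \left(- \frac{13}{2}\right) 13 - 20 = \frac{13}{30} \cdot 13 - 20 = \frac{169}{30} - 20 = - \frac{431}{30}$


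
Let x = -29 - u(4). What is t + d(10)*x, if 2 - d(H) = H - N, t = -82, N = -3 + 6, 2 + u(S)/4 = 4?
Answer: 103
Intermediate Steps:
u(S) = 8 (u(S) = -8 + 4*4 = -8 + 16 = 8)
N = 3
x = -37 (x = -29 - 1*8 = -29 - 8 = -37)
d(H) = 5 - H (d(H) = 2 - (H - 1*3) = 2 - (H - 3) = 2 - (-3 + H) = 2 + (3 - H) = 5 - H)
t + d(10)*x = -82 + (5 - 1*10)*(-37) = -82 + (5 - 10)*(-37) = -82 - 5*(-37) = -82 + 185 = 103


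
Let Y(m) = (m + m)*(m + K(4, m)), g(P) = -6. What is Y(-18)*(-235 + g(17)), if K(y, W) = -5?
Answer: -199548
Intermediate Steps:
Y(m) = 2*m*(-5 + m) (Y(m) = (m + m)*(m - 5) = (2*m)*(-5 + m) = 2*m*(-5 + m))
Y(-18)*(-235 + g(17)) = (2*(-18)*(-5 - 18))*(-235 - 6) = (2*(-18)*(-23))*(-241) = 828*(-241) = -199548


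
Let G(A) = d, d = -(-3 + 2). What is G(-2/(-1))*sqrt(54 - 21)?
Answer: sqrt(33) ≈ 5.7446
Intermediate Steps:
d = 1 (d = -1*(-1) = 1)
G(A) = 1
G(-2/(-1))*sqrt(54 - 21) = 1*sqrt(54 - 21) = 1*sqrt(33) = sqrt(33)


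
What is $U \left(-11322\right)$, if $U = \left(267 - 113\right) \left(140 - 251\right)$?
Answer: $193538268$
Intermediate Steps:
$U = -17094$ ($U = 154 \left(-111\right) = -17094$)
$U \left(-11322\right) = \left(-17094\right) \left(-11322\right) = 193538268$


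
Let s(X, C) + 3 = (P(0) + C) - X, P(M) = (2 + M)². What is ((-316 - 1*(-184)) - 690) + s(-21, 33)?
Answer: -767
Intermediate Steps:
s(X, C) = 1 + C - X (s(X, C) = -3 + (((2 + 0)² + C) - X) = -3 + ((2² + C) - X) = -3 + ((4 + C) - X) = -3 + (4 + C - X) = 1 + C - X)
((-316 - 1*(-184)) - 690) + s(-21, 33) = ((-316 - 1*(-184)) - 690) + (1 + 33 - 1*(-21)) = ((-316 + 184) - 690) + (1 + 33 + 21) = (-132 - 690) + 55 = -822 + 55 = -767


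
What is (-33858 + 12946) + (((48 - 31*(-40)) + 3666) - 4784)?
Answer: -20742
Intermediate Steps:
(-33858 + 12946) + (((48 - 31*(-40)) + 3666) - 4784) = -20912 + (((48 + 1240) + 3666) - 4784) = -20912 + ((1288 + 3666) - 4784) = -20912 + (4954 - 4784) = -20912 + 170 = -20742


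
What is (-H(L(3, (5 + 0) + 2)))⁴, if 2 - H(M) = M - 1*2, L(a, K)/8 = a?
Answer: 160000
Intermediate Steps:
L(a, K) = 8*a
H(M) = 4 - M (H(M) = 2 - (M - 1*2) = 2 - (M - 2) = 2 - (-2 + M) = 2 + (2 - M) = 4 - M)
(-H(L(3, (5 + 0) + 2)))⁴ = (-(4 - 8*3))⁴ = (-(4 - 1*24))⁴ = (-(4 - 24))⁴ = (-1*(-20))⁴ = 20⁴ = 160000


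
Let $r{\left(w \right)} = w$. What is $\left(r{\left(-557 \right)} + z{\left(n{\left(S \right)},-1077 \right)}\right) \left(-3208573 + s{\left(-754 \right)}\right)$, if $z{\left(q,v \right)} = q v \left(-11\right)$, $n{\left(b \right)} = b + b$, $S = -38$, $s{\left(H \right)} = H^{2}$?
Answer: $2378503912953$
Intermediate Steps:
$n{\left(b \right)} = 2 b$
$z{\left(q,v \right)} = - 11 q v$
$\left(r{\left(-557 \right)} + z{\left(n{\left(S \right)},-1077 \right)}\right) \left(-3208573 + s{\left(-754 \right)}\right) = \left(-557 - 11 \cdot 2 \left(-38\right) \left(-1077\right)\right) \left(-3208573 + \left(-754\right)^{2}\right) = \left(-557 - \left(-836\right) \left(-1077\right)\right) \left(-3208573 + 568516\right) = \left(-557 - 900372\right) \left(-2640057\right) = \left(-900929\right) \left(-2640057\right) = 2378503912953$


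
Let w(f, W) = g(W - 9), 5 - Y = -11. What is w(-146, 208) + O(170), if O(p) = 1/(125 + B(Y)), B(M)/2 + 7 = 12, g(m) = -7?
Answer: -944/135 ≈ -6.9926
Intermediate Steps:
Y = 16 (Y = 5 - 1*(-11) = 5 + 11 = 16)
B(M) = 10 (B(M) = -14 + 2*12 = -14 + 24 = 10)
w(f, W) = -7
O(p) = 1/135 (O(p) = 1/(125 + 10) = 1/135)
w(-146, 208) + O(170) = -7 + 1/135 = -944/135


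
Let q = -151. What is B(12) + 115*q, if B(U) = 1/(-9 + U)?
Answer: -52094/3 ≈ -17365.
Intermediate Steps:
B(12) + 115*q = 1/(-9 + 12) + 115*(-151) = 1/3 - 17365 = ⅓ - 17365 = -52094/3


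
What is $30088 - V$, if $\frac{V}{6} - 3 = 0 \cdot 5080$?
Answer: $30070$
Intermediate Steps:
$V = 18$ ($V = 18 + 6 \cdot 0 \cdot 5080 = 18 + 6 \cdot 0 = 18 + 0 = 18$)
$30088 - V = 30088 - 18 = 30070$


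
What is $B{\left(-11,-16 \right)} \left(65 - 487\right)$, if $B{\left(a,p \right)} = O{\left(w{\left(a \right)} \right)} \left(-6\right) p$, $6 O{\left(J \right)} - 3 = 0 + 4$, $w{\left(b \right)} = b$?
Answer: $-47264$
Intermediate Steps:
$O{\left(J \right)} = \frac{7}{6}$ ($O{\left(J \right)} = \frac{1}{2} + \frac{0 + 4}{6} = \frac{1}{2} + \frac{1}{6} \cdot 4 = \frac{1}{2} + \frac{2}{3} = \frac{7}{6}$)
$B{\left(a,p \right)} = - 7 p$ ($B{\left(a,p \right)} = \frac{7}{6} \left(-6\right) p = - 7 p$)
$B{\left(-11,-16 \right)} \left(65 - 487\right) = \left(-7\right) \left(-16\right) \left(65 - 487\right) = 112 \left(-422\right) = -47264$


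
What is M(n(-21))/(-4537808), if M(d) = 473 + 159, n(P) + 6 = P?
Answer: -79/567226 ≈ -0.00013927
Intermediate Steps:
n(P) = -6 + P
M(d) = 632
M(n(-21))/(-4537808) = 632/(-4537808) = 632*(-1/4537808) = -79/567226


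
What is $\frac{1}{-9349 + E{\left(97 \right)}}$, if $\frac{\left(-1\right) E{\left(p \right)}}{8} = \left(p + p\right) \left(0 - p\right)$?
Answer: $\frac{1}{141195} \approx 7.0824 \cdot 10^{-6}$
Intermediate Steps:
$E{\left(p \right)} = 16 p^{2}$ ($E{\left(p \right)} = - 8 \left(p + p\right) \left(0 - p\right) = - 8 \cdot 2 p \left(- p\right) = - 8 \left(- 2 p^{2}\right) = 16 p^{2}$)
$\frac{1}{-9349 + E{\left(97 \right)}} = \frac{1}{-9349 + 16 \cdot 97^{2}} = \frac{1}{-9349 + 16 \cdot 9409} = \frac{1}{-9349 + 150544} = \frac{1}{141195}$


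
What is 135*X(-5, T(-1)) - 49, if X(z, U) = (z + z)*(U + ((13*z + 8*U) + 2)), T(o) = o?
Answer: 97151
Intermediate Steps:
X(z, U) = 2*z*(2 + 9*U + 13*z) (X(z, U) = (2*z)*(U + ((8*U + 13*z) + 2)) = (2*z)*(U + (2 + 8*U + 13*z)) = (2*z)*(2 + 9*U + 13*z) = 2*z*(2 + 9*U + 13*z))
135*X(-5, T(-1)) - 49 = 135*(2*(-5)*(2 + 9*(-1) + 13*(-5))) - 49 = 135*(2*(-5)*(2 - 9 - 65)) - 49 = 135*(2*(-5)*(-72)) - 49 = 135*720 - 49 = 97200 - 49 = 97151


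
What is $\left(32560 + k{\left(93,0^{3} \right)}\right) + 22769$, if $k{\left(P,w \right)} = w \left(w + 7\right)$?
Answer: $55329$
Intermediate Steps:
$k{\left(P,w \right)} = w \left(7 + w\right)$
$\left(32560 + k{\left(93,0^{3} \right)}\right) + 22769 = \left(32560 + 0^{3} \left(7 + 0^{3}\right)\right) + 22769 = \left(32560 + 0 \left(7 + 0\right)\right) + 22769 = \left(32560 + 0 \cdot 7\right) + 22769 = \left(32560 + 0\right) + 22769 = 32560 + 22769 = 55329$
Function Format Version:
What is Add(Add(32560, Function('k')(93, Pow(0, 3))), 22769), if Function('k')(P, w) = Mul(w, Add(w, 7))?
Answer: 55329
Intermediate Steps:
Function('k')(P, w) = Mul(w, Add(7, w))
Add(Add(32560, Function('k')(93, Pow(0, 3))), 22769) = Add(Add(32560, Mul(Pow(0, 3), Add(7, Pow(0, 3)))), 22769) = Add(Add(32560, Mul(0, Add(7, 0))), 22769) = Add(Add(32560, Mul(0, 7)), 22769) = Add(Add(32560, 0), 22769) = Add(32560, 22769) = 55329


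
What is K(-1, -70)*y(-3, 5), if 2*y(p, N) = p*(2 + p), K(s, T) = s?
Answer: -3/2 ≈ -1.5000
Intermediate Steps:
y(p, N) = p*(2 + p)/2 (y(p, N) = (p*(2 + p))/2 = p*(2 + p)/2)
K(-1, -70)*y(-3, 5) = -(-3)*(2 - 3)/2 = -(-3)*(-1)/2 = -1*3/2 = -3/2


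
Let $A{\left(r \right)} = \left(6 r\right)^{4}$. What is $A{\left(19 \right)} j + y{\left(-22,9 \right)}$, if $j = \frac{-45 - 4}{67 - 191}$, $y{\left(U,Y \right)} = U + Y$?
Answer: $\frac{2068975793}{31} \approx 6.6741 \cdot 10^{7}$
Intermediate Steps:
$A{\left(r \right)} = 1296 r^{4}$
$j = \frac{49}{124}$ ($j = - \frac{49}{-124} = \left(-49\right) \left(- \frac{1}{124}\right) = \frac{49}{124} \approx 0.39516$)
$A{\left(19 \right)} j + y{\left(-22,9 \right)} = 1296 \cdot 19^{4} \cdot \frac{49}{124} + \left(-22 + 9\right) = 1296 \cdot 130321 \cdot \frac{49}{124} - 13 = 168896016 \cdot \frac{49}{124} - 13 = \frac{2068976196}{31} - 13 = \frac{2068975793}{31}$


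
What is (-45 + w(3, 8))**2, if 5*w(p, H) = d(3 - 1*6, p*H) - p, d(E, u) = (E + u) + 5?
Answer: 40804/25 ≈ 1632.2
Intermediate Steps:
d(E, u) = 5 + E + u
w(p, H) = 2/5 - p/5 + H*p/5 (w(p, H) = ((5 + (3 - 1*6) + p*H) - p)/5 = ((5 + (3 - 6) + H*p) - p)/5 = ((5 - 3 + H*p) - p)/5 = ((2 + H*p) - p)/5 = (2 - p + H*p)/5 = 2/5 - p/5 + H*p/5)
(-45 + w(3, 8))**2 = (-45 + (2/5 - 1/5*3 + (1/5)*8*3))**2 = (-45 + (2/5 - 3/5 + 24/5))**2 = (-45 + 23/5)**2 = (-202/5)**2 = 40804/25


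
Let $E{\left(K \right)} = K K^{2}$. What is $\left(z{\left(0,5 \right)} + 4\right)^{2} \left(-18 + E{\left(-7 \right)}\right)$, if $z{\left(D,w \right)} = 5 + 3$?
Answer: $-51984$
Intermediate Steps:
$z{\left(D,w \right)} = 8$
$E{\left(K \right)} = K^{3}$
$\left(z{\left(0,5 \right)} + 4\right)^{2} \left(-18 + E{\left(-7 \right)}\right) = \left(8 + 4\right)^{2} \left(-18 + \left(-7\right)^{3}\right) = 12^{2} \left(-18 - 343\right) = 144 \left(-361\right) = -51984$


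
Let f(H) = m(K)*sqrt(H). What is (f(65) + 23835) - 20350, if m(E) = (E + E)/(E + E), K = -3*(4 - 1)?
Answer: 3485 + sqrt(65) ≈ 3493.1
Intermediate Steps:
K = -9 (K = -3*3 = -9)
m(E) = 1 (m(E) = (2*E)/((2*E)) = (2*E)*(1/(2*E)) = 1)
f(H) = sqrt(H) (f(H) = 1*sqrt(H) = sqrt(H))
(f(65) + 23835) - 20350 = (sqrt(65) + 23835) - 20350 = (23835 + sqrt(65)) - 20350 = 3485 + sqrt(65)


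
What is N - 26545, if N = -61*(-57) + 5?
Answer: -23063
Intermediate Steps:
N = 3482 (N = 3477 + 5 = 3482)
N - 26545 = 3482 - 26545 = -23063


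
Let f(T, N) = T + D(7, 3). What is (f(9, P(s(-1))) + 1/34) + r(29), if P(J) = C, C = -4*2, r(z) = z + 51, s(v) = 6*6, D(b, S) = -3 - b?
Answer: 2687/34 ≈ 79.029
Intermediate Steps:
s(v) = 36
r(z) = 51 + z
C = -8
P(J) = -8
f(T, N) = -10 + T (f(T, N) = T + (-3 - 1*7) = T + (-3 - 7) = T - 10 = -10 + T)
(f(9, P(s(-1))) + 1/34) + r(29) = ((-10 + 9) + 1/34) + (51 + 29) = (-1 + 1/34) + 80 = -33/34 + 80 = 2687/34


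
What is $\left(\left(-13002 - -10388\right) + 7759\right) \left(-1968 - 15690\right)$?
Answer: $-90850410$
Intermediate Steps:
$\left(\left(-13002 - -10388\right) + 7759\right) \left(-1968 - 15690\right) = \left(\left(-13002 + 10388\right) + 7759\right) \left(-17658\right) = \left(-2614 + 7759\right) \left(-17658\right) = 5145 \left(-17658\right) = -90850410$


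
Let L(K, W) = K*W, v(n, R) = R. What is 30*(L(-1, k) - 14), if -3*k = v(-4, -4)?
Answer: -460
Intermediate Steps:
k = 4/3 (k = -1/3*(-4) = 4/3 ≈ 1.3333)
30*(L(-1, k) - 14) = 30*(-1*4/3 - 14) = 30*(-4/3 - 14) = 30*(-46/3) = -460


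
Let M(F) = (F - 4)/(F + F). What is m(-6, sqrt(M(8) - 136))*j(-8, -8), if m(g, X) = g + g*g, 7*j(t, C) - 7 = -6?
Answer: 30/7 ≈ 4.2857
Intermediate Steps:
M(F) = (-4 + F)/(2*F) (M(F) = (-4 + F)/((2*F)) = (-4 + F)*(1/(2*F)) = (-4 + F)/(2*F))
j(t, C) = 1/7 (j(t, C) = 1 + (1/7)*(-6) = 1 - 6/7 = 1/7)
m(g, X) = g + g**2
m(-6, sqrt(M(8) - 136))*j(-8, -8) = -6*(1 - 6)*(1/7) = -6*(-5)*(1/7) = 30*(1/7) = 30/7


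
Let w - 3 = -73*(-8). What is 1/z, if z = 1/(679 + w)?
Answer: 1266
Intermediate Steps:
w = 587 (w = 3 - 73*(-8) = 3 + 584 = 587)
z = 1/1266 (z = 1/(679 + 587) = 1/1266 ≈ 0.00078989)
1/z = 1/(1/1266) = 1266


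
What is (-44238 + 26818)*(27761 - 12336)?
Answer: -268703500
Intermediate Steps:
(-44238 + 26818)*(27761 - 12336) = -17420*15425 = -268703500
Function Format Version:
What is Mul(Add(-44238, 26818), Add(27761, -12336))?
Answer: -268703500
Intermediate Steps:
Mul(Add(-44238, 26818), Add(27761, -12336)) = Mul(-17420, 15425) = -268703500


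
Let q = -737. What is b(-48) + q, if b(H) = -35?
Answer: -772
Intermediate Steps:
b(-48) + q = -35 - 737 = -772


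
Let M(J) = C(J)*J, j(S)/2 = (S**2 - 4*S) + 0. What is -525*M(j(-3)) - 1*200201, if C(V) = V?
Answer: -1126301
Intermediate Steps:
j(S) = -8*S + 2*S**2 (j(S) = 2*((S**2 - 4*S) + 0) = 2*(S**2 - 4*S) = -8*S + 2*S**2)
M(J) = J**2 (M(J) = J*J = J**2)
-525*M(j(-3)) - 1*200201 = -525*36*(-4 - 3)**2 - 1*200201 = -525*(2*(-3)*(-7))**2 - 200201 = -525*42**2 - 200201 = -525*1764 - 200201 = -926100 - 200201 = -1126301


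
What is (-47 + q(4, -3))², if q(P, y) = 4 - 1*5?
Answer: 2304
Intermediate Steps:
q(P, y) = -1 (q(P, y) = 4 - 5 = -1)
(-47 + q(4, -3))² = (-47 - 1)² = (-48)² = 2304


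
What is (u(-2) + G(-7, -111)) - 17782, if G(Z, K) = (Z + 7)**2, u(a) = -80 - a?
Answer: -17860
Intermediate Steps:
G(Z, K) = (7 + Z)**2
(u(-2) + G(-7, -111)) - 17782 = ((-80 - 1*(-2)) + (7 - 7)**2) - 17782 = ((-80 + 2) + 0**2) - 17782 = (-78 + 0) - 17782 = -78 - 17782 = -17860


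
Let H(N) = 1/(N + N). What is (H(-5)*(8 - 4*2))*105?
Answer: 0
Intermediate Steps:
H(N) = 1/(2*N)
(H(-5)*(8 - 4*2))*105 = (((1/2)/(-5))*(8 - 4*2))*105 = (((1/2)*(-1/5))*(8 - 8))*105 = -1/10*0*105 = 0*105 = 0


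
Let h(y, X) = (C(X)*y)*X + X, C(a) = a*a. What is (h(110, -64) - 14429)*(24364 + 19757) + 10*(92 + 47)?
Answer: -1272905540903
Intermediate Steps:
C(a) = a²
h(y, X) = X + y*X³ (h(y, X) = (X²*y)*X + X = (y*X²)*X + X = y*X³ + X = X + y*X³)
(h(110, -64) - 14429)*(24364 + 19757) + 10*(92 + 47) = ((-64 + 110*(-64)³) - 14429)*(24364 + 19757) + 10*(92 + 47) = ((-64 + 110*(-262144)) - 14429)*44121 + 10*139 = ((-64 - 28835840) - 14429)*44121 + 1390 = (-28835904 - 14429)*44121 + 1390 = -28850333*44121 + 1390 = -1272905542293 + 1390 = -1272905540903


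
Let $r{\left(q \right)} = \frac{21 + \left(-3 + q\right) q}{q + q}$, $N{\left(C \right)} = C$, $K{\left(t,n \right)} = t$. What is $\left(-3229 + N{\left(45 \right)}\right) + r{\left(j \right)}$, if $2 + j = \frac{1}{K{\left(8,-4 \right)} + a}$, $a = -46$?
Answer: $- \frac{2668257}{836} \approx -3191.7$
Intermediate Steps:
$j = - \frac{77}{38}$ ($j = -2 + \frac{1}{8 - 46} = -2 + \frac{1}{-38} = -2 - \frac{1}{38} = - \frac{77}{38} \approx -2.0263$)
$r{\left(q \right)} = \frac{21 + q \left(-3 + q\right)}{2 q}$
$\left(-3229 + N{\left(45 \right)}\right) + r{\left(j \right)} = \left(-3229 + 45\right) + \frac{21 - \frac{77 \left(-3 - \frac{77}{38}\right)}{38}}{2 \left(- \frac{77}{38}\right)} = -3184 + \frac{1}{2} \left(- \frac{38}{77}\right) \left(21 - - \frac{14707}{1444}\right) = -3184 + \frac{1}{2} \left(- \frac{38}{77}\right) \left(21 + \frac{14707}{1444}\right) = -3184 + \frac{1}{2} \left(- \frac{38}{77}\right) \frac{45031}{1444} = -3184 - \frac{6433}{836} = - \frac{2668257}{836}$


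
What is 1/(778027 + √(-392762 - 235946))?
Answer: 778027/605326641437 - 2*I*√157177/605326641437 ≈ 1.2853e-6 - 1.3099e-9*I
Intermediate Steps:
1/(778027 + √(-392762 - 235946)) = 1/(778027 + √(-628708)) = 1/(778027 + 2*I*√157177)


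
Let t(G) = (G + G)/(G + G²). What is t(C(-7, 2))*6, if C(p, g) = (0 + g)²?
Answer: 12/5 ≈ 2.4000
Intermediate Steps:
C(p, g) = g²
t(G) = 2*G/(G + G²) (t(G) = (2*G)/(G + G²) = 2*G/(G + G²))
t(C(-7, 2))*6 = (2/(1 + 2²))*6 = (2/(1 + 4))*6 = (2/5)*6 = (2*(⅕))*6 = (⅖)*6 = 12/5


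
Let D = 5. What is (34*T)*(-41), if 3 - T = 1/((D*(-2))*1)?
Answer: -21607/5 ≈ -4321.4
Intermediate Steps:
T = 31/10 (T = 3 - 1/((5*(-2))*1) = 3 - 1/((-10*1)) = 3 - 1/(-10) = 3 - 1*(-1/10) = 3 + 1/10 = 31/10 ≈ 3.1000)
(34*T)*(-41) = (34*(31/10))*(-41) = (527/5)*(-41) = -21607/5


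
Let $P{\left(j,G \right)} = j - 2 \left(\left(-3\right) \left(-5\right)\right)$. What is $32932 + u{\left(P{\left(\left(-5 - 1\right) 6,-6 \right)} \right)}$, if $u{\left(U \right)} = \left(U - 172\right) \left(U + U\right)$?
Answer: $64348$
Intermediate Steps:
$P{\left(j,G \right)} = -30 + j$ ($P{\left(j,G \right)} = j - 30 = -30 + j$)
$u{\left(U \right)} = 2 U \left(-172 + U\right)$ ($u{\left(U \right)} = \left(-172 + U\right) 2 U = 2 U \left(-172 + U\right)$)
$32932 + u{\left(P{\left(\left(-5 - 1\right) 6,-6 \right)} \right)} = 32932 + 2 \left(-30 + \left(-5 - 1\right) 6\right) \left(-172 + \left(-30 + \left(-5 - 1\right) 6\right)\right) = 32932 + 2 \left(-30 - 36\right) \left(-172 - 66\right) = 32932 + 2 \left(-66\right) \left(-172 - 66\right) = 32932 + 2 \left(-66\right) \left(-238\right) = 32932 + 31416 = 64348$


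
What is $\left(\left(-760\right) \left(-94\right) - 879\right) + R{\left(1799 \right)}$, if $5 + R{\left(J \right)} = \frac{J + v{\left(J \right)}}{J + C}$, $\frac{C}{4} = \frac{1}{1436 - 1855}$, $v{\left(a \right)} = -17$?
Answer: $\frac{5909359630}{83753} \approx 70557.0$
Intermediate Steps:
$C = - \frac{4}{419}$ ($C = \frac{4}{1436 - 1855} = \frac{4}{-419} = 4 \left(- \frac{1}{419}\right) = - \frac{4}{419} \approx -0.0095465$)
$R{\left(J \right)} = -5 + \frac{-17 + J}{- \frac{4}{419} + J}$ ($R{\left(J \right)} = -5 + \frac{J - 17}{J - \frac{4}{419}} = -5 + \frac{-17 + J}{- \frac{4}{419} + J}$)
$\left(\left(-760\right) \left(-94\right) - 879\right) + R{\left(1799 \right)} = \left(\left(-760\right) \left(-94\right) - 879\right) + \frac{-7103 - 3015124}{-4 + 419 \cdot 1799} = \left(71440 - 879\right) + \frac{-7103 - 3015124}{-4 + 753781} = 70561 + \frac{1}{753777} \left(-3022227\right) = 70561 - \frac{335803}{83753} = \frac{5909359630}{83753}$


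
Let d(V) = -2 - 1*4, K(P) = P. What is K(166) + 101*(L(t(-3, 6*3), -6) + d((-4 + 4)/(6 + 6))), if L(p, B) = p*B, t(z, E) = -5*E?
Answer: 54100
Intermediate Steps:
d(V) = -6 (d(V) = -2 - 4 = -6)
L(p, B) = B*p
K(166) + 101*(L(t(-3, 6*3), -6) + d((-4 + 4)/(6 + 6))) = 166 + 101*(-(-30)*6*3 - 6) = 166 + 101*(-(-30)*18 - 6) = 166 + 101*(-6*(-90) - 6) = 166 + 101*(540 - 6) = 166 + 101*534 = 166 + 53934 = 54100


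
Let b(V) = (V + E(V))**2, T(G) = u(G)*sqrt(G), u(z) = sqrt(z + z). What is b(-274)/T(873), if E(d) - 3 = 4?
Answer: 7921*sqrt(2)/194 ≈ 57.742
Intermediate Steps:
u(z) = sqrt(2)*sqrt(z) (u(z) = sqrt(2*z) = sqrt(2)*sqrt(z))
E(d) = 7 (E(d) = 3 + 4 = 7)
T(G) = G*sqrt(2) (T(G) = (sqrt(2)*sqrt(G))*sqrt(G) = G*sqrt(2))
b(V) = (7 + V)**2 (b(V) = (V + 7)**2 = (7 + V)**2)
b(-274)/T(873) = (7 - 274)**2/((873*sqrt(2))) = (-267)**2*(sqrt(2)/1746) = 71289*(sqrt(2)/1746) = 7921*sqrt(2)/194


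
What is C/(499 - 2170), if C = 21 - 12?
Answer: -3/557 ≈ -0.0053860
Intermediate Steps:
C = 9
C/(499 - 2170) = 9/(499 - 2170) = 9/(-1671) = 9*(-1/1671) = -3/557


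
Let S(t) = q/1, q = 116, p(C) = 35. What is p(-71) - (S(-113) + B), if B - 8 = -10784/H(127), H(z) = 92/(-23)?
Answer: -2785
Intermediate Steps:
H(z) = -4 (H(z) = 92*(-1/23) = -4)
S(t) = 116 (S(t) = 116/1 = 116*1 = 116)
B = 2704 (B = 8 - 10784/(-4) = 8 - 10784*(-¼) = 8 + 2696 = 2704)
p(-71) - (S(-113) + B) = 35 - (116 + 2704) = 35 - 1*2820 = 35 - 2820 = -2785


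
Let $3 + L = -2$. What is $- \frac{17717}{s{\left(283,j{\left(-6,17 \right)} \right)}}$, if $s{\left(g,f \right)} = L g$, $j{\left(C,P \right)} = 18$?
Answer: $\frac{17717}{1415} \approx 12.521$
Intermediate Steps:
$L = -5$ ($L = -3 - 2 = -5$)
$s{\left(g,f \right)} = - 5 g$
$- \frac{17717}{s{\left(283,j{\left(-6,17 \right)} \right)}} = - \frac{17717}{\left(-5\right) 283} = - \frac{17717}{-1415} = \left(-17717\right) \left(- \frac{1}{1415}\right) = \frac{17717}{1415}$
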